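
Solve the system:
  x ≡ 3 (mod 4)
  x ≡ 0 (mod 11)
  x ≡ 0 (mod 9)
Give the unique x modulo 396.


Moduli 4, 11, 9 are pairwise coprime; by CRT there is a unique solution modulo M = 4 · 11 · 9 = 396.
Solve pairwise, accumulating the modulus:
  Start with x ≡ 3 (mod 4).
  Combine with x ≡ 0 (mod 11): since gcd(4, 11) = 1, we get a unique residue mod 44.
    Write x = 3 + 4·t and substitute into x ≡ 0 (mod 11): 4·t ≡ 0 − 3 = -3 (mod 11).
    Reduce coefficients mod 11: 4·t ≡ 8 (mod 11).
    The inverse of 4 mod 11 is 3 (since 4·3 = 12 = 1·11 + 1), so t ≡ 3·8 = 24 ≡ 2 (mod 11).
    Then x = 3 + 4·2 = 11, valid modulo lcm(4, 11) = 44: x ≡ 11 (mod 44).
  Combine with x ≡ 0 (mod 9): since gcd(44, 9) = 1, we get a unique residue mod 396.
    Write x = 11 + 44·t and substitute into x ≡ 0 (mod 9): 44·t ≡ 0 − 11 = -11 (mod 9).
    Reduce coefficients mod 9: 8·t ≡ 7 (mod 9).
    The inverse of 8 mod 9 is 8 (since 8·8 = 64 = 7·9 + 1), so t ≡ 8·7 = 56 ≡ 2 (mod 9).
    Then x = 11 + 44·2 = 99, valid modulo lcm(44, 9) = 396: x ≡ 99 (mod 396).
Verify: 99 mod 4 = 3 ✓, 99 mod 11 = 0 ✓, 99 mod 9 = 0 ✓.

x ≡ 99 (mod 396).


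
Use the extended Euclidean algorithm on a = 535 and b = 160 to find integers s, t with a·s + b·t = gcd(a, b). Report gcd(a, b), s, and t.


Euclidean algorithm on (535, 160) — divide until remainder is 0:
  535 = 3 · 160 + 55
  160 = 2 · 55 + 50
  55 = 1 · 50 + 5
  50 = 10 · 5 + 0
gcd(535, 160) = 5.
Track Bezout coefficients alongside the remainders: start with r₀ = 535 = a·1 + b·0 (s = 1, t = 0) and r₁ = 160 = a·0 + b·1 (s = 0, t = 1); each new remainder r_{k+1} = r_{k-1} − q_k·r_k inherits s_{k+1} = s_{k-1} − q_k·s_k, t_{k+1} = t_{k-1} − q_k·t_k, so r_k = a·s_k + b·t_k at every step:
  q = 3: r = 55, s = 1 − 3·0 = 1, t = 0 − 3·1 = -3  (check: 535·1 + 160·(-3) = 55)
  q = 2: r = 50, s = 0 − 2·1 = -2, t = 1 − 2·(-3) = 7  (check: 535·(-2) + 160·7 = 50)
  q = 1: r = 5, s = 1 − 1·(-2) = 3, t = -3 − 1·7 = -10  (check: 535·3 + 160·(-10) = 5)
The row with r = 5 (the gcd) gives the Bezout coefficients s = 3, t = -10.
Result: 535 · (3) + 160 · (-10) = 5.

gcd(535, 160) = 5; s = 3, t = -10 (check: 535·3 + 160·(-10) = 5).


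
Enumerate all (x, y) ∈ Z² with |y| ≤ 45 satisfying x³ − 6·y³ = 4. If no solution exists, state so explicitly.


The equation is x³ - 6y³ = 4. For fixed y, x³ = 6·y³ + 4, so a solution requires the RHS to be a perfect cube.
Strategy: iterate y from -45 to 45, compute RHS = 6·y³ + 4, and check whether it is a (positive or negative) perfect cube.
Check small values of y:
  y = 0: RHS = 4 is not a perfect cube.
  y = 1: RHS = 10 is not a perfect cube.
  y = -1: RHS = -2 is not a perfect cube.
  y = 2: RHS = 52 is not a perfect cube.
  y = -2: RHS = -44 is not a perfect cube.
  y = 3: RHS = 166 is not a perfect cube.
  y = -3: RHS = -158 is not a perfect cube.
Continuing the search up to |y| = 45 finds no solutions either.
No (x, y) in the scanned range satisfies the equation.

No integer solutions with |y| ≤ 45.


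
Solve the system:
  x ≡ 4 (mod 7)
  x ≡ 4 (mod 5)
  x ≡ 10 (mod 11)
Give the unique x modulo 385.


Moduli 7, 5, 11 are pairwise coprime; by CRT there is a unique solution modulo M = 7 · 5 · 11 = 385.
Solve pairwise, accumulating the modulus:
  Start with x ≡ 4 (mod 7).
  Combine with x ≡ 4 (mod 5): since gcd(7, 5) = 1, we get a unique residue mod 35.
    Write x = 4 + 7·t and substitute into x ≡ 4 (mod 5): 7·t ≡ 4 − 4 = 0 (mod 5).
    Reduce coefficients mod 5: 2·t ≡ 0 (mod 5).
    The inverse of 2 mod 5 is 3 (since 2·3 = 6 = 1·5 + 1), so t ≡ 3·0 = 0 ≡ 0 (mod 5).
    Then x = 4 + 7·0 = 4, valid modulo lcm(7, 5) = 35: x ≡ 4 (mod 35).
  Combine with x ≡ 10 (mod 11): since gcd(35, 11) = 1, we get a unique residue mod 385.
    Write x = 4 + 35·t and substitute into x ≡ 10 (mod 11): 35·t ≡ 10 − 4 = 6 (mod 11).
    Reduce coefficients mod 11: 2·t ≡ 6 (mod 11).
    The inverse of 2 mod 11 is 6 (since 2·6 = 12 = 1·11 + 1), so t ≡ 6·6 = 36 ≡ 3 (mod 11).
    Then x = 4 + 35·3 = 109, valid modulo lcm(35, 11) = 385: x ≡ 109 (mod 385).
Verify: 109 mod 7 = 4 ✓, 109 mod 5 = 4 ✓, 109 mod 11 = 10 ✓.

x ≡ 109 (mod 385).


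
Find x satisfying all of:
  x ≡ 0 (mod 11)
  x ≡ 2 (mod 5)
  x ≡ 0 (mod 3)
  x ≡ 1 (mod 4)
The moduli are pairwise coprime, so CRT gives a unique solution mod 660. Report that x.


Product of moduli M = 11 · 5 · 3 · 4 = 660.
Merge one congruence at a time:
  Start: x ≡ 0 (mod 11).
  Combine with x ≡ 2 (mod 5); new modulus lcm = 55.
    Write x = 0 + 11·t and substitute into x ≡ 2 (mod 5): 11·t ≡ 2 − 0 = 2 (mod 5).
    Reduce coefficients mod 5: 1·t ≡ 2 (mod 5).
    So t ≡ 2 (mod 5).
    Then x = 0 + 11·2 = 22, valid modulo lcm(11, 5) = 55: x ≡ 22 (mod 55).
  Combine with x ≡ 0 (mod 3); new modulus lcm = 165.
    Write x = 22 + 55·t and substitute into x ≡ 0 (mod 3): 55·t ≡ 0 − 22 = -22 (mod 3).
    Reduce coefficients mod 3: 1·t ≡ 2 (mod 3).
    So t ≡ 2 (mod 3).
    Then x = 22 + 55·2 = 132, valid modulo lcm(55, 3) = 165: x ≡ 132 (mod 165).
  Combine with x ≡ 1 (mod 4); new modulus lcm = 660.
    Write x = 132 + 165·t and substitute into x ≡ 1 (mod 4): 165·t ≡ 1 − 132 = -131 (mod 4).
    Reduce coefficients mod 4: 1·t ≡ 1 (mod 4).
    So t ≡ 1 (mod 4).
    Then x = 132 + 165·1 = 297, valid modulo lcm(165, 4) = 660: x ≡ 297 (mod 660).
Verify against each original: 297 mod 11 = 0, 297 mod 5 = 2, 297 mod 3 = 0, 297 mod 4 = 1.

x ≡ 297 (mod 660).


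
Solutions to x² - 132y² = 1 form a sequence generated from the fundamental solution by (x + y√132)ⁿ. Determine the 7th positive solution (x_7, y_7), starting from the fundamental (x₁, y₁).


Step 1: Find the fundamental solution (x₁, y₁) of x² - 132y² = 1.
  Expand √132 as a continued fraction. a₀ = ⌊√132⌋ = 11; iterate m_{k+1} = d_k·a_k − m_k, d_{k+1} = (132 − m_{k+1}²)/d_k, a_{k+1} = ⌊(a₀ + m_{k+1})/d_{k+1}⌋ (starting m₀ = 0, d₀ = 1), with convergents p_k = a_k·p_{k-1} + p_{k-2}, q_k = a_k·q_{k-1} + q_{k-2} (p₋₁ = 1, q₋₁ = 0):
  k = 0: a₀ = 11; p₀/q₀ = 11/1; p₀² − 132·q₀² = 121 − 132 = -11.
  k = 1: m = 11, d = 11, a = ⌊(11 + 11)/11⌋ = 2; p/q = (2·11 + 1)/(2·1 + 0) = 23/2; p² − 132·q² = 529 − 528 = 1.
  The first convergent with p² − 132·q² = 1 gives the fundamental solution (x₁, y₁) = (23, 2).
Step 2: Apply the recurrence (x_{n+1}, y_{n+1}) = (x₁x_n + 132y₁y_n, x₁y_n + y₁x_n) repeatedly.
  From (x_1, y_1) = (23, 2): x_2 = 23·23 + 132·2·2 = 1057; y_2 = 23·2 + 2·23 = 92.
  From (x_2, y_2) = (1057, 92): x_3 = 23·1057 + 132·2·92 = 48599; y_3 = 23·92 + 2·1057 = 4230.
  From (x_3, y_3) = (48599, 4230): x_4 = 23·48599 + 132·2·4230 = 2234497; y_4 = 23·4230 + 2·48599 = 194488.
  From (x_4, y_4) = (2234497, 194488): x_5 = 23·2234497 + 132·2·194488 = 102738263; y_5 = 23·194488 + 2·2234497 = 8942218.
  From (x_5, y_5) = (102738263, 8942218): x_6 = 23·102738263 + 132·2·8942218 = 4723725601; y_6 = 23·8942218 + 2·102738263 = 411147540.
  From (x_6, y_6) = (4723725601, 411147540): x_7 = 23·4723725601 + 132·2·411147540 = 217188639383; y_7 = 23·411147540 + 2·4723725601 = 18903844622.
Step 3: Verify x_7² - 132·y_7² = 47170905077038818620689 - 47170905077038818620688 = 1 (should be 1). ✓

(x_1, y_1) = (23, 2); (x_7, y_7) = (217188639383, 18903844622).


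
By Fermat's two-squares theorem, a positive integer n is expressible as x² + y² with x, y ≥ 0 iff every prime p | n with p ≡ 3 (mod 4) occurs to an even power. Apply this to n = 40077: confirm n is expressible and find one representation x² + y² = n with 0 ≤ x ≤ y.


Step 1: Factor n = 40077 = 3^2 · 61 · 73.
Step 2: Check the mod-4 condition on each prime factor: 3 ≡ 3 (mod 4), exponent 2 (must be even); 61 ≡ 1 (mod 4), exponent 1; 73 ≡ 1 (mod 4), exponent 1.
All primes ≡ 3 (mod 4) appear to even exponent (or don't appear), so by the two-squares theorem n IS expressible as a sum of two squares.
Step 3: Build a representation. Group n = k² · m with k = 3 and m = 61 · 73 = 4453 (a product of primes ≡ 1 (mod 4)); a representation of m scales to one of n via (k·x)² + (k·y)² = k²(x² + y²). Each prime p ≡ 1 (mod 4) is itself a sum of two squares; find a² by testing p − a² for a perfect square:
  61: 61 − 1² = 60, 61 − 2² = 57, 61 − 3² = 52, 61 − 4² = 45, 61 − 5² = 36 = 6² ⇒ 61 = 5² + 6².
  73: 73 − 1² = 72, 73 − 2² = 69, 73 − 3² = 64 = 8² ⇒ 73 = 3² + 8².
  Combine using the Brahmagupta–Fibonacci identity (a² + b²)(c² + d²) = (ac − bd)² + (ad + bc)² = (ac + bd)² + (ad − bc)²:
  61 · 73 = 4453: from (5² + 6²)(3² + 8²), take (5·3 − 6·8, 5·8 + 6·3) = (15 − 48, 40 + 18) = (-33, 58); dropping signs (only squares matter) gives (33, 58); check 33² + 58² = 1089 + 3364 = 4453 ✓.
  Scale by k = 3: (3·33, 3·58) = (99, 174).
Step 4: Order so x ≤ y and verify: 99² + 174² = 9801 + 30276 = 40077 = n. ✓

n = 40077 = 99² + 174² (one valid representation with x ≤ y).


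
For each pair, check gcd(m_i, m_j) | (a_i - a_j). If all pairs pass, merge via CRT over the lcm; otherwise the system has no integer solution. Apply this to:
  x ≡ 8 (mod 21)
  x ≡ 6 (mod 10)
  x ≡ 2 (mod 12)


Moduli 21, 10, 12 are not pairwise coprime, so CRT works modulo lcm(m_i) when all pairwise compatibility conditions hold.
Pairwise compatibility: gcd(m_i, m_j) must divide a_i - a_j for every pair.
Merge one congruence at a time:
  Start: x ≡ 8 (mod 21).
  Combine with x ≡ 6 (mod 10): gcd(21, 10) = 1; 6 - 8 = -2, which IS divisible by 1, so compatible.
    Write x = 8 + 21·t and substitute into x ≡ 6 (mod 10): 21·t ≡ 6 − 8 = -2 (mod 10).
    Reduce coefficients mod 10: 1·t ≡ 8 (mod 10).
    So t ≡ 8 (mod 10).
    Then x = 8 + 21·8 = 176, valid modulo lcm(21, 10) = 210: x ≡ 176 (mod 210).
  Combine with x ≡ 2 (mod 12): gcd(210, 12) = 6; 2 - 176 = -174, which IS divisible by 6, so compatible.
    Write x = 176 + 210·t and substitute into x ≡ 2 (mod 12): 210·t ≡ 2 − 176 = -174 (mod 12).
    Divide the congruence (and modulus) by g = 6: 35·t ≡ -29 (mod 2).
    Reduce coefficients mod 2: 1·t ≡ 1 (mod 2).
    So t ≡ 1 (mod 2).
    Then x = 176 + 210·1 = 386, valid modulo lcm(210, 12) = 420: x ≡ 386 (mod 420).
Verify: 386 mod 21 = 8, 386 mod 10 = 6, 386 mod 12 = 2.

x ≡ 386 (mod 420).


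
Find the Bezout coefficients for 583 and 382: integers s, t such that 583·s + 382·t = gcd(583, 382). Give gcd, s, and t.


Euclidean algorithm on (583, 382) — divide until remainder is 0:
  583 = 1 · 382 + 201
  382 = 1 · 201 + 181
  201 = 1 · 181 + 20
  181 = 9 · 20 + 1
  20 = 20 · 1 + 0
gcd(583, 382) = 1.
Track Bezout coefficients alongside the remainders: start with r₀ = 583 = a·1 + b·0 (s = 1, t = 0) and r₁ = 382 = a·0 + b·1 (s = 0, t = 1); each new remainder r_{k+1} = r_{k-1} − q_k·r_k inherits s_{k+1} = s_{k-1} − q_k·s_k, t_{k+1} = t_{k-1} − q_k·t_k, so r_k = a·s_k + b·t_k at every step:
  q = 1: r = 201, s = 1 − 1·0 = 1, t = 0 − 1·1 = -1  (check: 583·1 + 382·(-1) = 201)
  q = 1: r = 181, s = 0 − 1·1 = -1, t = 1 − 1·(-1) = 2  (check: 583·(-1) + 382·2 = 181)
  q = 1: r = 20, s = 1 − 1·(-1) = 2, t = -1 − 1·2 = -3  (check: 583·2 + 382·(-3) = 20)
  q = 9: r = 1, s = -1 − 9·2 = -19, t = 2 − 9·(-3) = 29  (check: 583·(-19) + 382·29 = 1)
The row with r = 1 (the gcd) gives the Bezout coefficients s = -19, t = 29.
Result: 583 · (-19) + 382 · (29) = 1.

gcd(583, 382) = 1; s = -19, t = 29 (check: 583·(-19) + 382·29 = 1).


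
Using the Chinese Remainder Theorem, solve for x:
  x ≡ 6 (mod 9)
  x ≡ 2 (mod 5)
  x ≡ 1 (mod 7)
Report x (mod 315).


Moduli 9, 5, 7 are pairwise coprime; by CRT there is a unique solution modulo M = 9 · 5 · 7 = 315.
Solve pairwise, accumulating the modulus:
  Start with x ≡ 6 (mod 9).
  Combine with x ≡ 2 (mod 5): since gcd(9, 5) = 1, we get a unique residue mod 45.
    Write x = 6 + 9·t and substitute into x ≡ 2 (mod 5): 9·t ≡ 2 − 6 = -4 (mod 5).
    Reduce coefficients mod 5: 4·t ≡ 1 (mod 5).
    The inverse of 4 mod 5 is 4 (since 4·4 = 16 = 3·5 + 1), so t ≡ 4·1 = 4 ≡ 4 (mod 5).
    Then x = 6 + 9·4 = 42, valid modulo lcm(9, 5) = 45: x ≡ 42 (mod 45).
  Combine with x ≡ 1 (mod 7): since gcd(45, 7) = 1, we get a unique residue mod 315.
    Write x = 42 + 45·t and substitute into x ≡ 1 (mod 7): 45·t ≡ 1 − 42 = -41 (mod 7).
    Reduce coefficients mod 7: 3·t ≡ 1 (mod 7).
    The inverse of 3 mod 7 is 5 (since 3·5 = 15 = 2·7 + 1), so t ≡ 5·1 = 5 ≡ 5 (mod 7).
    Then x = 42 + 45·5 = 267, valid modulo lcm(45, 7) = 315: x ≡ 267 (mod 315).
Verify: 267 mod 9 = 6 ✓, 267 mod 5 = 2 ✓, 267 mod 7 = 1 ✓.

x ≡ 267 (mod 315).


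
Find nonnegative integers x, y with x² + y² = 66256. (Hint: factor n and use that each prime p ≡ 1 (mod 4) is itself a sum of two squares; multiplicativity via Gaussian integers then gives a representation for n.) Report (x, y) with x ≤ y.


Step 1: Factor n = 66256 = 2^4 · 41 · 101.
Step 2: Check the mod-4 condition on each prime factor: 2 = 2 (special); 41 ≡ 1 (mod 4), exponent 1; 101 ≡ 1 (mod 4), exponent 1.
All primes ≡ 3 (mod 4) appear to even exponent (or don't appear), so by the two-squares theorem n IS expressible as a sum of two squares.
Step 3: Build a representation. Group n = k² · m with k = 4 and m = 41 · 101 = 4141 (a product of primes ≡ 1 (mod 4)); a representation of m scales to one of n via (k·x)² + (k·y)² = k²(x² + y²). Each prime p ≡ 1 (mod 4) is itself a sum of two squares; find a² by testing p − a² for a perfect square:
  41: 41 − 1² = 40, 41 − 2² = 37, 41 − 3² = 32, 41 − 4² = 25 = 5² ⇒ 41 = 4² + 5².
  101: 101 − 1² = 100 = 10² ⇒ 101 = 1² + 10².
  Combine using the Brahmagupta–Fibonacci identity (a² + b²)(c² + d²) = (ac − bd)² + (ad + bc)² = (ac + bd)² + (ad − bc)²:
  41 · 101 = 4141: from (4² + 5²)(1² + 10²), take (4·1 − 5·10, 4·10 + 5·1) = (4 − 50, 40 + 5) = (-46, 45); dropping signs (only squares matter) gives (46, 45); check 46² + 45² = 2116 + 2025 = 4141 ✓.
  Scale by k = 4: (4·46, 4·45) = (184, 180).
Step 4: Order so x ≤ y and verify: 180² + 184² = 32400 + 33856 = 66256 = n. ✓

n = 66256 = 180² + 184² (one valid representation with x ≤ y).


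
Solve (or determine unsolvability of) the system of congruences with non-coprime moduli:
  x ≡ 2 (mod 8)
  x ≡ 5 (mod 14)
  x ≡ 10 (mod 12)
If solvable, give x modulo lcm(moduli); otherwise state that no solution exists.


Moduli 8, 14, 12 are not pairwise coprime, so CRT works modulo lcm(m_i) when all pairwise compatibility conditions hold.
Pairwise compatibility: gcd(m_i, m_j) must divide a_i - a_j for every pair.
Merge one congruence at a time:
  Start: x ≡ 2 (mod 8).
  Combine with x ≡ 5 (mod 14): gcd(8, 14) = 2, and 5 - 2 = 3 is NOT divisible by 2.
    ⇒ system is inconsistent (no integer solution).

No solution (the system is inconsistent).


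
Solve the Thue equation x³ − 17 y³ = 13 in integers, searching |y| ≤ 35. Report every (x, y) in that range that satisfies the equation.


The equation is x³ - 17y³ = 13. For fixed y, x³ = 17·y³ + 13, so a solution requires the RHS to be a perfect cube.
Strategy: iterate y from -35 to 35, compute RHS = 17·y³ + 13, and check whether it is a (positive or negative) perfect cube.
Check small values of y:
  y = 0: RHS = 13 is not a perfect cube.
  y = 1: RHS = 30 is not a perfect cube.
  y = -1: RHS = -4 is not a perfect cube.
  y = 2: RHS = 149 is not a perfect cube.
  y = -2: RHS = -123 is not a perfect cube.
  y = 3: RHS = 472 is not a perfect cube.
  y = -3: RHS = -446 is not a perfect cube.
Continuing the search up to |y| = 35 finds no solutions either.
No (x, y) in the scanned range satisfies the equation.

No integer solutions with |y| ≤ 35.


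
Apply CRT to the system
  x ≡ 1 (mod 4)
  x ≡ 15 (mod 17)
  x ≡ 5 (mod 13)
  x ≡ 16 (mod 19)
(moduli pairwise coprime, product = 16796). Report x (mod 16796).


Product of moduli M = 4 · 17 · 13 · 19 = 16796.
Merge one congruence at a time:
  Start: x ≡ 1 (mod 4).
  Combine with x ≡ 15 (mod 17); new modulus lcm = 68.
    Write x = 1 + 4·t and substitute into x ≡ 15 (mod 17): 4·t ≡ 15 − 1 = 14 (mod 17).
    The inverse of 4 mod 17 is 13 (since 4·13 = 52 = 3·17 + 1), so t ≡ 13·14 = 182 ≡ 12 (mod 17).
    Then x = 1 + 4·12 = 49, valid modulo lcm(4, 17) = 68: x ≡ 49 (mod 68).
  Combine with x ≡ 5 (mod 13); new modulus lcm = 884.
    Write x = 49 + 68·t and substitute into x ≡ 5 (mod 13): 68·t ≡ 5 − 49 = -44 (mod 13).
    Reduce coefficients mod 13: 3·t ≡ 8 (mod 13).
    The inverse of 3 mod 13 is 9 (since 3·9 = 27 = 2·13 + 1), so t ≡ 9·8 = 72 ≡ 7 (mod 13).
    Then x = 49 + 68·7 = 525, valid modulo lcm(68, 13) = 884: x ≡ 525 (mod 884).
  Combine with x ≡ 16 (mod 19); new modulus lcm = 16796.
    Write x = 525 + 884·t and substitute into x ≡ 16 (mod 19): 884·t ≡ 16 − 525 = -509 (mod 19).
    Reduce coefficients mod 19: 10·t ≡ 4 (mod 19).
    The inverse of 10 mod 19 is 2 (since 10·2 = 20 = 1·19 + 1), so t ≡ 2·4 = 8 ≡ 8 (mod 19).
    Then x = 525 + 884·8 = 7597, valid modulo lcm(884, 19) = 16796: x ≡ 7597 (mod 16796).
Verify against each original: 7597 mod 4 = 1, 7597 mod 17 = 15, 7597 mod 13 = 5, 7597 mod 19 = 16.

x ≡ 7597 (mod 16796).


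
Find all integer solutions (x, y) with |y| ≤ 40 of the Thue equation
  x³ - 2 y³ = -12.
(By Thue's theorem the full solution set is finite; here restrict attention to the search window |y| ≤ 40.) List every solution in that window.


The equation is x³ - 2y³ = -12. For fixed y, x³ = 2·y³ − 12, so a solution requires the RHS to be a perfect cube.
Strategy: iterate y from -40 to 40, compute RHS = 2·y³ − 12, and check whether it is a (positive or negative) perfect cube.
Check small values of y:
  y = 0: RHS = -12 is not a perfect cube.
  y = 1: RHS = -10 is not a perfect cube.
  y = -1: RHS = -14 is not a perfect cube.
  y = 2: RHS = 4 is not a perfect cube.
  y = -2: RHS = -28 is not a perfect cube.
  y = 3: RHS = 42 is not a perfect cube.
  y = -3: RHS = -66 is not a perfect cube.
Continuing the search up to |y| = 40 finds no solutions either.
No (x, y) in the scanned range satisfies the equation.

No integer solutions with |y| ≤ 40.


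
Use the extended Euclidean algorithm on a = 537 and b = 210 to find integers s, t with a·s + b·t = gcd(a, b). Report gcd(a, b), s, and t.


Euclidean algorithm on (537, 210) — divide until remainder is 0:
  537 = 2 · 210 + 117
  210 = 1 · 117 + 93
  117 = 1 · 93 + 24
  93 = 3 · 24 + 21
  24 = 1 · 21 + 3
  21 = 7 · 3 + 0
gcd(537, 210) = 3.
Track Bezout coefficients alongside the remainders: start with r₀ = 537 = a·1 + b·0 (s = 1, t = 0) and r₁ = 210 = a·0 + b·1 (s = 0, t = 1); each new remainder r_{k+1} = r_{k-1} − q_k·r_k inherits s_{k+1} = s_{k-1} − q_k·s_k, t_{k+1} = t_{k-1} − q_k·t_k, so r_k = a·s_k + b·t_k at every step:
  q = 2: r = 117, s = 1 − 2·0 = 1, t = 0 − 2·1 = -2  (check: 537·1 + 210·(-2) = 117)
  q = 1: r = 93, s = 0 − 1·1 = -1, t = 1 − 1·(-2) = 3  (check: 537·(-1) + 210·3 = 93)
  q = 1: r = 24, s = 1 − 1·(-1) = 2, t = -2 − 1·3 = -5  (check: 537·2 + 210·(-5) = 24)
  q = 3: r = 21, s = -1 − 3·2 = -7, t = 3 − 3·(-5) = 18  (check: 537·(-7) + 210·18 = 21)
  q = 1: r = 3, s = 2 − 1·(-7) = 9, t = -5 − 1·18 = -23  (check: 537·9 + 210·(-23) = 3)
The row with r = 3 (the gcd) gives the Bezout coefficients s = 9, t = -23.
Result: 537 · (9) + 210 · (-23) = 3.

gcd(537, 210) = 3; s = 9, t = -23 (check: 537·9 + 210·(-23) = 3).


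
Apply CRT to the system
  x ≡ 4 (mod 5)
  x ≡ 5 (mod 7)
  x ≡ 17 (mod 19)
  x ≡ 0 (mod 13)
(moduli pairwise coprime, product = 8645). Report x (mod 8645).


Product of moduli M = 5 · 7 · 19 · 13 = 8645.
Merge one congruence at a time:
  Start: x ≡ 4 (mod 5).
  Combine with x ≡ 5 (mod 7); new modulus lcm = 35.
    Write x = 4 + 5·t and substitute into x ≡ 5 (mod 7): 5·t ≡ 5 − 4 = 1 (mod 7).
    The inverse of 5 mod 7 is 3 (since 5·3 = 15 = 2·7 + 1), so t ≡ 3·1 = 3 ≡ 3 (mod 7).
    Then x = 4 + 5·3 = 19, valid modulo lcm(5, 7) = 35: x ≡ 19 (mod 35).
  Combine with x ≡ 17 (mod 19); new modulus lcm = 665.
    Write x = 19 + 35·t and substitute into x ≡ 17 (mod 19): 35·t ≡ 17 − 19 = -2 (mod 19).
    Reduce coefficients mod 19: 16·t ≡ 17 (mod 19).
    The inverse of 16 mod 19 is 6 (since 16·6 = 96 = 5·19 + 1), so t ≡ 6·17 = 102 ≡ 7 (mod 19).
    Then x = 19 + 35·7 = 264, valid modulo lcm(35, 19) = 665: x ≡ 264 (mod 665).
  Combine with x ≡ 0 (mod 13); new modulus lcm = 8645.
    Write x = 264 + 665·t and substitute into x ≡ 0 (mod 13): 665·t ≡ 0 − 264 = -264 (mod 13).
    Reduce coefficients mod 13: 2·t ≡ 9 (mod 13).
    The inverse of 2 mod 13 is 7 (since 2·7 = 14 = 1·13 + 1), so t ≡ 7·9 = 63 ≡ 11 (mod 13).
    Then x = 264 + 665·11 = 7579, valid modulo lcm(665, 13) = 8645: x ≡ 7579 (mod 8645).
Verify against each original: 7579 mod 5 = 4, 7579 mod 7 = 5, 7579 mod 19 = 17, 7579 mod 13 = 0.

x ≡ 7579 (mod 8645).


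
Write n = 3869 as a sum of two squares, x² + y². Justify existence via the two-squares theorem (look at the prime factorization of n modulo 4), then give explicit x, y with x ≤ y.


Step 1: Factor n = 3869 = 53 · 73.
Step 2: Check the mod-4 condition on each prime factor: 53 ≡ 1 (mod 4), exponent 1; 73 ≡ 1 (mod 4), exponent 1.
All primes ≡ 3 (mod 4) appear to even exponent (or don't appear), so by the two-squares theorem n IS expressible as a sum of two squares.
Step 3: Build a representation. Here n = 53 · 73 is a product of primes ≡ 1 (mod 4). Each prime p ≡ 1 (mod 4) is itself a sum of two squares; find a² by testing p − a² for a perfect square:
  53: 53 − 1² = 52, 53 − 2² = 49 = 7² ⇒ 53 = 2² + 7².
  73: 73 − 1² = 72, 73 − 2² = 69, 73 − 3² = 64 = 8² ⇒ 73 = 3² + 8².
  Combine using the Brahmagupta–Fibonacci identity (a² + b²)(c² + d²) = (ac − bd)² + (ad + bc)² = (ac + bd)² + (ad − bc)²:
  53 · 73 = 3869: from (2² + 7²)(3² + 8²), take (2·3 − 7·8, 2·8 + 7·3) = (6 − 56, 16 + 21) = (-50, 37); dropping signs (only squares matter) gives (50, 37); check 50² + 37² = 2500 + 1369 = 3869 ✓.
Step 4: Order so x ≤ y and verify: 37² + 50² = 1369 + 2500 = 3869 = n. ✓

n = 3869 = 37² + 50² (one valid representation with x ≤ y).


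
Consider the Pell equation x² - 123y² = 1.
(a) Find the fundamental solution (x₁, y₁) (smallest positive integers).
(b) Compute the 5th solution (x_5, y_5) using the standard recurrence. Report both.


Step 1: Find the fundamental solution (x₁, y₁) of x² - 123y² = 1.
  Expand √123 as a continued fraction. a₀ = ⌊√123⌋ = 11; iterate m_{k+1} = d_k·a_k − m_k, d_{k+1} = (123 − m_{k+1}²)/d_k, a_{k+1} = ⌊(a₀ + m_{k+1})/d_{k+1}⌋ (starting m₀ = 0, d₀ = 1), with convergents p_k = a_k·p_{k-1} + p_{k-2}, q_k = a_k·q_{k-1} + q_{k-2} (p₋₁ = 1, q₋₁ = 0):
  k = 0: a₀ = 11; p₀/q₀ = 11/1; p₀² − 123·q₀² = 121 − 123 = -2.
  k = 1: m = 11, d = 2, a = ⌊(11 + 11)/2⌋ = 11; p/q = (11·11 + 1)/(11·1 + 0) = 122/11; p² − 123·q² = 14884 − 14883 = 1.
  The first convergent with p² − 123·q² = 1 gives the fundamental solution (x₁, y₁) = (122, 11).
Step 2: Apply the recurrence (x_{n+1}, y_{n+1}) = (x₁x_n + 123y₁y_n, x₁y_n + y₁x_n) repeatedly.
  From (x_1, y_1) = (122, 11): x_2 = 122·122 + 123·11·11 = 29767; y_2 = 122·11 + 11·122 = 2684.
  From (x_2, y_2) = (29767, 2684): x_3 = 122·29767 + 123·11·2684 = 7263026; y_3 = 122·2684 + 11·29767 = 654885.
  From (x_3, y_3) = (7263026, 654885): x_4 = 122·7263026 + 123·11·654885 = 1772148577; y_4 = 122·654885 + 11·7263026 = 159789256.
  From (x_4, y_4) = (1772148577, 159789256): x_5 = 122·1772148577 + 123·11·159789256 = 432396989762; y_5 = 122·159789256 + 11·1772148577 = 38987923579.
Step 3: Verify x_5² - 123·y_5² = 186967156755239132816644 - 186967156755239132816643 = 1 (should be 1). ✓

(x_1, y_1) = (122, 11); (x_5, y_5) = (432396989762, 38987923579).


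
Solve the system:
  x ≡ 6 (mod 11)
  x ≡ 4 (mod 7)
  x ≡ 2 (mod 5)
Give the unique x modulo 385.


Moduli 11, 7, 5 are pairwise coprime; by CRT there is a unique solution modulo M = 11 · 7 · 5 = 385.
Solve pairwise, accumulating the modulus:
  Start with x ≡ 6 (mod 11).
  Combine with x ≡ 4 (mod 7): since gcd(11, 7) = 1, we get a unique residue mod 77.
    Write x = 6 + 11·t and substitute into x ≡ 4 (mod 7): 11·t ≡ 4 − 6 = -2 (mod 7).
    Reduce coefficients mod 7: 4·t ≡ 5 (mod 7).
    The inverse of 4 mod 7 is 2 (since 4·2 = 8 = 1·7 + 1), so t ≡ 2·5 = 10 ≡ 3 (mod 7).
    Then x = 6 + 11·3 = 39, valid modulo lcm(11, 7) = 77: x ≡ 39 (mod 77).
  Combine with x ≡ 2 (mod 5): since gcd(77, 5) = 1, we get a unique residue mod 385.
    Write x = 39 + 77·t and substitute into x ≡ 2 (mod 5): 77·t ≡ 2 − 39 = -37 (mod 5).
    Reduce coefficients mod 5: 2·t ≡ 3 (mod 5).
    The inverse of 2 mod 5 is 3 (since 2·3 = 6 = 1·5 + 1), so t ≡ 3·3 = 9 ≡ 4 (mod 5).
    Then x = 39 + 77·4 = 347, valid modulo lcm(77, 5) = 385: x ≡ 347 (mod 385).
Verify: 347 mod 11 = 6 ✓, 347 mod 7 = 4 ✓, 347 mod 5 = 2 ✓.

x ≡ 347 (mod 385).


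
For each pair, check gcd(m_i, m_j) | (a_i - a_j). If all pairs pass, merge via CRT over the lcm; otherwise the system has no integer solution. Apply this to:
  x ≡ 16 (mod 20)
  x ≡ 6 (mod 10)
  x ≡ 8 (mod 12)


Moduli 20, 10, 12 are not pairwise coprime, so CRT works modulo lcm(m_i) when all pairwise compatibility conditions hold.
Pairwise compatibility: gcd(m_i, m_j) must divide a_i - a_j for every pair.
Merge one congruence at a time:
  Start: x ≡ 16 (mod 20).
  Combine with x ≡ 6 (mod 10): gcd(20, 10) = 10; 6 - 16 = -10, which IS divisible by 10, so compatible.
    Write x = 16 + 20·t and substitute into x ≡ 6 (mod 10): 20·t ≡ 6 − 16 = -10 (mod 10).
    Divide the congruence (and modulus) by g = 10: 2·t ≡ -1 (mod 1).
    Modulo 1 every t works; take t = 0.
    Then x = 16 + 20·0 = 16, valid modulo lcm(20, 10) = 20: x ≡ 16 (mod 20).
  Combine with x ≡ 8 (mod 12): gcd(20, 12) = 4; 8 - 16 = -8, which IS divisible by 4, so compatible.
    Write x = 16 + 20·t and substitute into x ≡ 8 (mod 12): 20·t ≡ 8 − 16 = -8 (mod 12).
    Divide the congruence (and modulus) by g = 4: 5·t ≡ -2 (mod 3).
    Reduce coefficients mod 3: 2·t ≡ 1 (mod 3).
    The inverse of 2 mod 3 is 2 (since 2·2 = 4 = 1·3 + 1), so t ≡ 2·1 = 2 ≡ 2 (mod 3).
    Then x = 16 + 20·2 = 56, valid modulo lcm(20, 12) = 60: x ≡ 56 (mod 60).
Verify: 56 mod 20 = 16, 56 mod 10 = 6, 56 mod 12 = 8.

x ≡ 56 (mod 60).


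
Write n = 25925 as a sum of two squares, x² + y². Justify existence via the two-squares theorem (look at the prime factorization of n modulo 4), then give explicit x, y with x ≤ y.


Step 1: Factor n = 25925 = 5^2 · 17 · 61.
Step 2: Check the mod-4 condition on each prime factor: 5 ≡ 1 (mod 4), exponent 2; 17 ≡ 1 (mod 4), exponent 1; 61 ≡ 1 (mod 4), exponent 1.
All primes ≡ 3 (mod 4) appear to even exponent (or don't appear), so by the two-squares theorem n IS expressible as a sum of two squares.
Step 3: Build a representation. Group n = k² · m with k = 5 and m = 17 · 61 = 1037 (a product of primes ≡ 1 (mod 4)); a representation of m scales to one of n via (k·x)² + (k·y)² = k²(x² + y²). Each prime p ≡ 1 (mod 4) is itself a sum of two squares; find a² by testing p − a² for a perfect square:
  17: 17 − 1² = 16 = 4² ⇒ 17 = 1² + 4².
  61: 61 − 1² = 60, 61 − 2² = 57, 61 − 3² = 52, 61 − 4² = 45, 61 − 5² = 36 = 6² ⇒ 61 = 5² + 6².
  Combine using the Brahmagupta–Fibonacci identity (a² + b²)(c² + d²) = (ac − bd)² + (ad + bc)² = (ac + bd)² + (ad − bc)²:
  17 · 61 = 1037: from (1² + 4²)(5² + 6²), take (1·5 − 4·6, 1·6 + 4·5) = (5 − 24, 6 + 20) = (-19, 26); dropping signs (only squares matter) gives (19, 26); check 19² + 26² = 361 + 676 = 1037 ✓.
  Scale by k = 5: (5·19, 5·26) = (95, 130).
Step 4: Order so x ≤ y and verify: 95² + 130² = 9025 + 16900 = 25925 = n. ✓

n = 25925 = 95² + 130² (one valid representation with x ≤ y).


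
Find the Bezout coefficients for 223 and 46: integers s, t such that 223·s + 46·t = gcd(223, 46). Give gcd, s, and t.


Euclidean algorithm on (223, 46) — divide until remainder is 0:
  223 = 4 · 46 + 39
  46 = 1 · 39 + 7
  39 = 5 · 7 + 4
  7 = 1 · 4 + 3
  4 = 1 · 3 + 1
  3 = 3 · 1 + 0
gcd(223, 46) = 1.
Track Bezout coefficients alongside the remainders: start with r₀ = 223 = a·1 + b·0 (s = 1, t = 0) and r₁ = 46 = a·0 + b·1 (s = 0, t = 1); each new remainder r_{k+1} = r_{k-1} − q_k·r_k inherits s_{k+1} = s_{k-1} − q_k·s_k, t_{k+1} = t_{k-1} − q_k·t_k, so r_k = a·s_k + b·t_k at every step:
  q = 4: r = 39, s = 1 − 4·0 = 1, t = 0 − 4·1 = -4  (check: 223·1 + 46·(-4) = 39)
  q = 1: r = 7, s = 0 − 1·1 = -1, t = 1 − 1·(-4) = 5  (check: 223·(-1) + 46·5 = 7)
  q = 5: r = 4, s = 1 − 5·(-1) = 6, t = -4 − 5·5 = -29  (check: 223·6 + 46·(-29) = 4)
  q = 1: r = 3, s = -1 − 1·6 = -7, t = 5 − 1·(-29) = 34  (check: 223·(-7) + 46·34 = 3)
  q = 1: r = 1, s = 6 − 1·(-7) = 13, t = -29 − 1·34 = -63  (check: 223·13 + 46·(-63) = 1)
The row with r = 1 (the gcd) gives the Bezout coefficients s = 13, t = -63.
Result: 223 · (13) + 46 · (-63) = 1.

gcd(223, 46) = 1; s = 13, t = -63 (check: 223·13 + 46·(-63) = 1).


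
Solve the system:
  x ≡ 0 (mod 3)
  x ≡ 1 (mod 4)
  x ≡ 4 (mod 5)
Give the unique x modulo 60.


Moduli 3, 4, 5 are pairwise coprime; by CRT there is a unique solution modulo M = 3 · 4 · 5 = 60.
Solve pairwise, accumulating the modulus:
  Start with x ≡ 0 (mod 3).
  Combine with x ≡ 1 (mod 4): since gcd(3, 4) = 1, we get a unique residue mod 12.
    Write x = 0 + 3·t and substitute into x ≡ 1 (mod 4): 3·t ≡ 1 − 0 = 1 (mod 4).
    The inverse of 3 mod 4 is 3 (since 3·3 = 9 = 2·4 + 1), so t ≡ 3·1 = 3 ≡ 3 (mod 4).
    Then x = 0 + 3·3 = 9, valid modulo lcm(3, 4) = 12: x ≡ 9 (mod 12).
  Combine with x ≡ 4 (mod 5): since gcd(12, 5) = 1, we get a unique residue mod 60.
    Write x = 9 + 12·t and substitute into x ≡ 4 (mod 5): 12·t ≡ 4 − 9 = -5 (mod 5).
    Reduce coefficients mod 5: 2·t ≡ 0 (mod 5).
    The inverse of 2 mod 5 is 3 (since 2·3 = 6 = 1·5 + 1), so t ≡ 3·0 = 0 ≡ 0 (mod 5).
    Then x = 9 + 12·0 = 9, valid modulo lcm(12, 5) = 60: x ≡ 9 (mod 60).
Verify: 9 mod 3 = 0 ✓, 9 mod 4 = 1 ✓, 9 mod 5 = 4 ✓.

x ≡ 9 (mod 60).


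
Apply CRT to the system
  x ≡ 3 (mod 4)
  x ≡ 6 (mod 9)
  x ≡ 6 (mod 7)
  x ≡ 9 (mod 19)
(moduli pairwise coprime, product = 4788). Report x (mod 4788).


Product of moduli M = 4 · 9 · 7 · 19 = 4788.
Merge one congruence at a time:
  Start: x ≡ 3 (mod 4).
  Combine with x ≡ 6 (mod 9); new modulus lcm = 36.
    Write x = 3 + 4·t and substitute into x ≡ 6 (mod 9): 4·t ≡ 6 − 3 = 3 (mod 9).
    The inverse of 4 mod 9 is 7 (since 4·7 = 28 = 3·9 + 1), so t ≡ 7·3 = 21 ≡ 3 (mod 9).
    Then x = 3 + 4·3 = 15, valid modulo lcm(4, 9) = 36: x ≡ 15 (mod 36).
  Combine with x ≡ 6 (mod 7); new modulus lcm = 252.
    Write x = 15 + 36·t and substitute into x ≡ 6 (mod 7): 36·t ≡ 6 − 15 = -9 (mod 7).
    Reduce coefficients mod 7: 1·t ≡ 5 (mod 7).
    So t ≡ 5 (mod 7).
    Then x = 15 + 36·5 = 195, valid modulo lcm(36, 7) = 252: x ≡ 195 (mod 252).
  Combine with x ≡ 9 (mod 19); new modulus lcm = 4788.
    Write x = 195 + 252·t and substitute into x ≡ 9 (mod 19): 252·t ≡ 9 − 195 = -186 (mod 19).
    Reduce coefficients mod 19: 5·t ≡ 4 (mod 19).
    The inverse of 5 mod 19 is 4 (since 5·4 = 20 = 1·19 + 1), so t ≡ 4·4 = 16 ≡ 16 (mod 19).
    Then x = 195 + 252·16 = 4227, valid modulo lcm(252, 19) = 4788: x ≡ 4227 (mod 4788).
Verify against each original: 4227 mod 4 = 3, 4227 mod 9 = 6, 4227 mod 7 = 6, 4227 mod 19 = 9.

x ≡ 4227 (mod 4788).


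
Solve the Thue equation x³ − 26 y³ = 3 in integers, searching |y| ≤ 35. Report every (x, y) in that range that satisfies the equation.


The equation is x³ - 26y³ = 3. For fixed y, x³ = 26·y³ + 3, so a solution requires the RHS to be a perfect cube.
Strategy: iterate y from -35 to 35, compute RHS = 26·y³ + 3, and check whether it is a (positive or negative) perfect cube.
Check small values of y:
  y = 0: RHS = 3 is not a perfect cube.
  y = 1: RHS = 29 is not a perfect cube.
  y = -1: RHS = -23 is not a perfect cube.
  y = 2: RHS = 211 is not a perfect cube.
  y = -2: RHS = -205 is not a perfect cube.
  y = 3: RHS = 705 is not a perfect cube.
  y = -3: RHS = -699 is not a perfect cube.
Continuing the search up to |y| = 35 finds no solutions either.
No (x, y) in the scanned range satisfies the equation.

No integer solutions with |y| ≤ 35.


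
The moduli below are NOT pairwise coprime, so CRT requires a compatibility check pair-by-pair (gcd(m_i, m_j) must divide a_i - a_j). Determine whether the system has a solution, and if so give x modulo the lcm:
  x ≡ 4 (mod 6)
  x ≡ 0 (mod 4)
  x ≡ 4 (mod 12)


Moduli 6, 4, 12 are not pairwise coprime, so CRT works modulo lcm(m_i) when all pairwise compatibility conditions hold.
Pairwise compatibility: gcd(m_i, m_j) must divide a_i - a_j for every pair.
Merge one congruence at a time:
  Start: x ≡ 4 (mod 6).
  Combine with x ≡ 0 (mod 4): gcd(6, 4) = 2; 0 - 4 = -4, which IS divisible by 2, so compatible.
    Write x = 4 + 6·t and substitute into x ≡ 0 (mod 4): 6·t ≡ 0 − 4 = -4 (mod 4).
    Divide the congruence (and modulus) by g = 2: 3·t ≡ -2 (mod 2).
    Reduce coefficients mod 2: 1·t ≡ 0 (mod 2).
    So t ≡ 0 (mod 2).
    Then x = 4 + 6·0 = 4, valid modulo lcm(6, 4) = 12: x ≡ 4 (mod 12).
  Combine with x ≡ 4 (mod 12): gcd(12, 12) = 12; 4 - 4 = 0, which IS divisible by 12, so compatible.
    Write x = 4 + 12·t and substitute into x ≡ 4 (mod 12): 12·t ≡ 4 − 4 = 0 (mod 12).
    Divide the congruence (and modulus) by g = 12: 1·t ≡ 0 (mod 1).
    Modulo 1 every t works; take t = 0.
    Then x = 4 + 12·0 = 4, valid modulo lcm(12, 12) = 12: x ≡ 4 (mod 12).
Verify: 4 mod 6 = 4, 4 mod 4 = 0, 4 mod 12 = 4.

x ≡ 4 (mod 12).


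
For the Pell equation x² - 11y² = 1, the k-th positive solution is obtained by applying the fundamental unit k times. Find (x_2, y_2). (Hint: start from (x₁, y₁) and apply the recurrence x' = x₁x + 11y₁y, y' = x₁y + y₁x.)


Step 1: Find the fundamental solution (x₁, y₁) of x² - 11y² = 1.
  Expand √11 as a continued fraction. a₀ = ⌊√11⌋ = 3; iterate m_{k+1} = d_k·a_k − m_k, d_{k+1} = (11 − m_{k+1}²)/d_k, a_{k+1} = ⌊(a₀ + m_{k+1})/d_{k+1}⌋ (starting m₀ = 0, d₀ = 1), with convergents p_k = a_k·p_{k-1} + p_{k-2}, q_k = a_k·q_{k-1} + q_{k-2} (p₋₁ = 1, q₋₁ = 0):
  k = 0: a₀ = 3; p₀/q₀ = 3/1; p₀² − 11·q₀² = 9 − 11 = -2.
  k = 1: m = 3, d = 2, a = ⌊(3 + 3)/2⌋ = 3; p/q = (3·3 + 1)/(3·1 + 0) = 10/3; p² − 11·q² = 100 − 99 = 1.
  The first convergent with p² − 11·q² = 1 gives the fundamental solution (x₁, y₁) = (10, 3).
Step 2: Apply the recurrence (x_{n+1}, y_{n+1}) = (x₁x_n + 11y₁y_n, x₁y_n + y₁x_n) repeatedly.
  From (x_1, y_1) = (10, 3): x_2 = 10·10 + 11·3·3 = 199; y_2 = 10·3 + 3·10 = 60.
Step 3: Verify x_2² - 11·y_2² = 39601 - 39600 = 1 (should be 1). ✓

(x_1, y_1) = (10, 3); (x_2, y_2) = (199, 60).


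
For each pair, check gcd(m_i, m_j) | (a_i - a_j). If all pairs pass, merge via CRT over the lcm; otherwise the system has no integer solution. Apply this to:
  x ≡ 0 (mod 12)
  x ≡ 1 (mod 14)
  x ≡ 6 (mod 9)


Moduli 12, 14, 9 are not pairwise coprime, so CRT works modulo lcm(m_i) when all pairwise compatibility conditions hold.
Pairwise compatibility: gcd(m_i, m_j) must divide a_i - a_j for every pair.
Merge one congruence at a time:
  Start: x ≡ 0 (mod 12).
  Combine with x ≡ 1 (mod 14): gcd(12, 14) = 2, and 1 - 0 = 1 is NOT divisible by 2.
    ⇒ system is inconsistent (no integer solution).

No solution (the system is inconsistent).


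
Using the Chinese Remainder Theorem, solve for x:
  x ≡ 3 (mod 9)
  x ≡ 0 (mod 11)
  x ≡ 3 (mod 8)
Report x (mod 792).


Moduli 9, 11, 8 are pairwise coprime; by CRT there is a unique solution modulo M = 9 · 11 · 8 = 792.
Solve pairwise, accumulating the modulus:
  Start with x ≡ 3 (mod 9).
  Combine with x ≡ 0 (mod 11): since gcd(9, 11) = 1, we get a unique residue mod 99.
    Write x = 3 + 9·t and substitute into x ≡ 0 (mod 11): 9·t ≡ 0 − 3 = -3 (mod 11).
    Reduce coefficients mod 11: 9·t ≡ 8 (mod 11).
    The inverse of 9 mod 11 is 5 (since 9·5 = 45 = 4·11 + 1), so t ≡ 5·8 = 40 ≡ 7 (mod 11).
    Then x = 3 + 9·7 = 66, valid modulo lcm(9, 11) = 99: x ≡ 66 (mod 99).
  Combine with x ≡ 3 (mod 8): since gcd(99, 8) = 1, we get a unique residue mod 792.
    Write x = 66 + 99·t and substitute into x ≡ 3 (mod 8): 99·t ≡ 3 − 66 = -63 (mod 8).
    Reduce coefficients mod 8: 3·t ≡ 1 (mod 8).
    The inverse of 3 mod 8 is 3 (since 3·3 = 9 = 1·8 + 1), so t ≡ 3·1 = 3 ≡ 3 (mod 8).
    Then x = 66 + 99·3 = 363, valid modulo lcm(99, 8) = 792: x ≡ 363 (mod 792).
Verify: 363 mod 9 = 3 ✓, 363 mod 11 = 0 ✓, 363 mod 8 = 3 ✓.

x ≡ 363 (mod 792).


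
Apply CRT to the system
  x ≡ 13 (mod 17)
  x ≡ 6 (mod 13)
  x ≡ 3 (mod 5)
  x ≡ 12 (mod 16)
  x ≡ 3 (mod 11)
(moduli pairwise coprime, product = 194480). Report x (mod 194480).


Product of moduli M = 17 · 13 · 5 · 16 · 11 = 194480.
Merge one congruence at a time:
  Start: x ≡ 13 (mod 17).
  Combine with x ≡ 6 (mod 13); new modulus lcm = 221.
    Write x = 13 + 17·t and substitute into x ≡ 6 (mod 13): 17·t ≡ 6 − 13 = -7 (mod 13).
    Reduce coefficients mod 13: 4·t ≡ 6 (mod 13).
    The inverse of 4 mod 13 is 10 (since 4·10 = 40 = 3·13 + 1), so t ≡ 10·6 = 60 ≡ 8 (mod 13).
    Then x = 13 + 17·8 = 149, valid modulo lcm(17, 13) = 221: x ≡ 149 (mod 221).
  Combine with x ≡ 3 (mod 5); new modulus lcm = 1105.
    Write x = 149 + 221·t and substitute into x ≡ 3 (mod 5): 221·t ≡ 3 − 149 = -146 (mod 5).
    Reduce coefficients mod 5: 1·t ≡ 4 (mod 5).
    So t ≡ 4 (mod 5).
    Then x = 149 + 221·4 = 1033, valid modulo lcm(221, 5) = 1105: x ≡ 1033 (mod 1105).
  Combine with x ≡ 12 (mod 16); new modulus lcm = 17680.
    Write x = 1033 + 1105·t and substitute into x ≡ 12 (mod 16): 1105·t ≡ 12 − 1033 = -1021 (mod 16).
    Reduce coefficients mod 16: 1·t ≡ 3 (mod 16).
    So t ≡ 3 (mod 16).
    Then x = 1033 + 1105·3 = 4348, valid modulo lcm(1105, 16) = 17680: x ≡ 4348 (mod 17680).
  Combine with x ≡ 3 (mod 11); new modulus lcm = 194480.
    Write x = 4348 + 17680·t and substitute into x ≡ 3 (mod 11): 17680·t ≡ 3 − 4348 = -4345 (mod 11).
    Reduce coefficients mod 11: 3·t ≡ 0 (mod 11).
    The inverse of 3 mod 11 is 4 (since 3·4 = 12 = 1·11 + 1), so t ≡ 4·0 = 0 ≡ 0 (mod 11).
    Then x = 4348 + 17680·0 = 4348, valid modulo lcm(17680, 11) = 194480: x ≡ 4348 (mod 194480).
Verify against each original: 4348 mod 17 = 13, 4348 mod 13 = 6, 4348 mod 5 = 3, 4348 mod 16 = 12, 4348 mod 11 = 3.

x ≡ 4348 (mod 194480).


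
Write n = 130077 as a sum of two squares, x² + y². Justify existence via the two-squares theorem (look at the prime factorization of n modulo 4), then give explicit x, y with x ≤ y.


Step 1: Factor n = 130077 = 3^2 · 97 · 149.
Step 2: Check the mod-4 condition on each prime factor: 3 ≡ 3 (mod 4), exponent 2 (must be even); 97 ≡ 1 (mod 4), exponent 1; 149 ≡ 1 (mod 4), exponent 1.
All primes ≡ 3 (mod 4) appear to even exponent (or don't appear), so by the two-squares theorem n IS expressible as a sum of two squares.
Step 3: Build a representation. Group n = k² · m with k = 3 and m = 97 · 149 = 14453 (a product of primes ≡ 1 (mod 4)); a representation of m scales to one of n via (k·x)² + (k·y)² = k²(x² + y²). Each prime p ≡ 1 (mod 4) is itself a sum of two squares; find a² by testing p − a² for a perfect square:
  97: 97 − 1² = 96, 97 − 2² = 93, 97 − 3² = 88, 97 − 4² = 81 = 9² ⇒ 97 = 4² + 9².
  149: 149 − 1² = 148, 149 − 2² = 145, 149 − 3² = 140, 149 − 4² = 133, 149 − 5² = 124, 149 − 6² = 113, 149 − 7² = 100 = 10² ⇒ 149 = 7² + 10².
  Combine using the Brahmagupta–Fibonacci identity (a² + b²)(c² + d²) = (ac − bd)² + (ad + bc)² = (ac + bd)² + (ad − bc)²:
  97 · 149 = 14453: from (4² + 9²)(7² + 10²), take (4·7 − 9·10, 4·10 + 9·7) = (28 − 90, 40 + 63) = (-62, 103); dropping signs (only squares matter) gives (62, 103); check 62² + 103² = 3844 + 10609 = 14453 ✓.
  Scale by k = 3: (3·62, 3·103) = (186, 309).
Step 4: Order so x ≤ y and verify: 186² + 309² = 34596 + 95481 = 130077 = n. ✓

n = 130077 = 186² + 309² (one valid representation with x ≤ y).
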